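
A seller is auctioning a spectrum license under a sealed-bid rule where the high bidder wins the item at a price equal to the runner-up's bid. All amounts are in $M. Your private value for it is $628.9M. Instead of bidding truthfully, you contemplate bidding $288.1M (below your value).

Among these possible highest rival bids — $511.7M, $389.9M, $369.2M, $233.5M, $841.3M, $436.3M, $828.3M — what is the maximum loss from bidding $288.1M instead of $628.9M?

$259.7M

$511.7M: truthful gives $117.2M, deviation gives $0M → loss $117.2M.
$389.9M: truthful gives $239M, deviation gives $0M → loss $239M.
$369.2M: truthful gives $259.7M, deviation gives $0M → loss $259.7M.
$233.5M: same outcome either way → loss $0M.
$841.3M: same outcome either way → loss $0M.
$436.3M: truthful gives $192.6M, deviation gives $0M → loss $192.6M.
$828.3M: same outcome either way → loss $0M.
Maximum loss: $259.7M.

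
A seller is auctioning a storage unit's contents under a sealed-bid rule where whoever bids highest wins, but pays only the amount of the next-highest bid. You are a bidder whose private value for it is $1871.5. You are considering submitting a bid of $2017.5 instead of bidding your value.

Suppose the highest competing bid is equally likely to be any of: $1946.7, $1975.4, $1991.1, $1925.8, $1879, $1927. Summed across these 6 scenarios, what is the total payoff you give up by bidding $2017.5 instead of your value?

$416

The deviation costs you only when the competing bid falls strictly between $1871.5 and $2017.5; elsewhere both bids give the same outcome.
$1946.7: truthful payoff $0, deviation payoff −$75.2 → loss $75.2.
$1975.4: truthful payoff $0, deviation payoff −$103.9 → loss $103.9.
$1991.1: truthful payoff $0, deviation payoff −$119.6 → loss $119.6.
$1925.8: truthful payoff $0, deviation payoff −$54.3 → loss $54.3.
$1879: truthful payoff $0, deviation payoff −$7.5 → loss $7.5.
$1927: truthful payoff $0, deviation payoff −$55.5 → loss $55.5.
Total loss = $75.2 + $103.9 + $119.6 + $54.3 + $7.5 + $55.5 = $416.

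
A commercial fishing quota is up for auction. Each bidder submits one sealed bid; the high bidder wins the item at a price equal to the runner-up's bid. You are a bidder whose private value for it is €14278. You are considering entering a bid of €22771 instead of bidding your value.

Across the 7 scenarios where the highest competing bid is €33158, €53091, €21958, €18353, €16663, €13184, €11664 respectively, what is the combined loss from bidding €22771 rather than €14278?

€14140

The deviation costs you only when the competing bid falls strictly between €14278 and €22771; elsewhere both bids give the same outcome.
€33158: outcomes coincide → loss €0.
€53091: outcomes coincide → loss €0.
€21958: truthful payoff €0, deviation payoff −€7680 → loss €7680.
€18353: truthful payoff €0, deviation payoff −€4075 → loss €4075.
€16663: truthful payoff €0, deviation payoff −€2385 → loss €2385.
€13184: outcomes coincide → loss €0.
€11664: outcomes coincide → loss €0.
Total loss = €7680 + €4075 + €2385 = €14140.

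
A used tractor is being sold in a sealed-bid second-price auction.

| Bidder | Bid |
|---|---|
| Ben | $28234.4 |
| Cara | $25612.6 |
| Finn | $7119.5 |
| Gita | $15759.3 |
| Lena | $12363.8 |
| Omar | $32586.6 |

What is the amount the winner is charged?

Highest bid: Omar at $32586.6, so Omar wins.
Second-highest bid: Ben at $28234.4 — that is the price the winner pays.

$28234.4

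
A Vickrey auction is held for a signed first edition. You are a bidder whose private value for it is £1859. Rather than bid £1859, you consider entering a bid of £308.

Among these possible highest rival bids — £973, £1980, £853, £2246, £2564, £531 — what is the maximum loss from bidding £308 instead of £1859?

£973: truthful gives £886, deviation gives £0 → loss £886.
£1980: same outcome either way → loss £0.
£853: truthful gives £1006, deviation gives £0 → loss £1006.
£2246: same outcome either way → loss £0.
£2564: same outcome either way → loss £0.
£531: truthful gives £1328, deviation gives £0 → loss £1328.
Maximum loss: £1328.

£1328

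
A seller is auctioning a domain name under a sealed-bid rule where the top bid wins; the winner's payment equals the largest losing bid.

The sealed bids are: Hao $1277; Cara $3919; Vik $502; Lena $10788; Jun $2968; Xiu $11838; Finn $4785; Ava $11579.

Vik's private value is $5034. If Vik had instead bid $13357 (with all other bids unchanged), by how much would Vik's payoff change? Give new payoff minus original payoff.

The highest bid among the other bidders is $11838; Vik's bid doesn't change that.
Original bid $502: Vik is not highest (top rival bid is $11838); payoff $0.
Alternative bid $13357: Vik is highest, pays the top rival bid $11838; payoff $5034 − $11838 = −$6804.
Change in payoff = −$6804 − ($0) = −$6804.

−$6804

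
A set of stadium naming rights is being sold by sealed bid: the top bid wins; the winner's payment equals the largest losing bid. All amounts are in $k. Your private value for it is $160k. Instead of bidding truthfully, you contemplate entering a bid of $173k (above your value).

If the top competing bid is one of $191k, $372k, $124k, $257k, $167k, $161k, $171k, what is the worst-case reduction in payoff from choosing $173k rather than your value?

$191k: same outcome either way → loss $0k.
$372k: same outcome either way → loss $0k.
$124k: same outcome either way → loss $0k.
$257k: same outcome either way → loss $0k.
$167k: truthful gives $0k, deviation gives −$7k → loss $7k.
$161k: truthful gives $0k, deviation gives −$1k → loss $1k.
$171k: truthful gives $0k, deviation gives −$11k → loss $11k.
Maximum loss: $11k.

$11k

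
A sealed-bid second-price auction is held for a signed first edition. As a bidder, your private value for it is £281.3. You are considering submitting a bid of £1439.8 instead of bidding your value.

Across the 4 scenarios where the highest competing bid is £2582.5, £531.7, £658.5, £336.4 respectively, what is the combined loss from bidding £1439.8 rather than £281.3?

£682.7

The deviation costs you only when the competing bid falls strictly between £281.3 and £1439.8; elsewhere both bids give the same outcome.
£2582.5: outcomes coincide → loss £0.
£531.7: truthful payoff £0, deviation payoff −£250.4 → loss £250.4.
£658.5: truthful payoff £0, deviation payoff −£377.2 → loss £377.2.
£336.4: truthful payoff £0, deviation payoff −£55.1 → loss £55.1.
Total loss = £250.4 + £377.2 + £55.1 = £682.7.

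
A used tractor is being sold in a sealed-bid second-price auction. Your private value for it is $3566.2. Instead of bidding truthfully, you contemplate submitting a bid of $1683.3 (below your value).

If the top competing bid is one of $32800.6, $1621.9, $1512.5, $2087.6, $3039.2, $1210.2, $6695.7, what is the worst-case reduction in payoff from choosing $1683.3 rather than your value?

$32800.6: same outcome either way → loss $0.
$1621.9: same outcome either way → loss $0.
$1512.5: same outcome either way → loss $0.
$2087.6: truthful gives $1478.6, deviation gives $0 → loss $1478.6.
$3039.2: truthful gives $527, deviation gives $0 → loss $527.
$1210.2: same outcome either way → loss $0.
$6695.7: same outcome either way → loss $0.
Maximum loss: $1478.6.

$1478.6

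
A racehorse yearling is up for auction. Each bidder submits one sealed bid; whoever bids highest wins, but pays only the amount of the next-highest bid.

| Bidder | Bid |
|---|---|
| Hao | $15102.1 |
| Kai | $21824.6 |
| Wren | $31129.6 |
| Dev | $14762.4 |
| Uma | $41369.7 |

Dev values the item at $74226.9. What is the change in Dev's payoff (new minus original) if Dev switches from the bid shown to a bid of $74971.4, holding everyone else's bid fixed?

The highest bid among the other bidders is $41369.7; Dev's bid doesn't change that.
Original bid $14762.4: Dev is not highest (top rival bid is $41369.7); payoff $0.
Alternative bid $74971.4: Dev is highest, pays the top rival bid $41369.7; payoff $74226.9 − $41369.7 = $32857.2.
Change in payoff = $32857.2 − ($0) = $32857.2.

$32857.2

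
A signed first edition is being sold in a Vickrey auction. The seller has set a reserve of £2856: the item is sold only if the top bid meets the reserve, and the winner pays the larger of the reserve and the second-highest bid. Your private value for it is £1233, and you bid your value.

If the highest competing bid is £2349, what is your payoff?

£0

Your bid £1233 is below the highest competing bid £2349, so you lose. Payoff £0.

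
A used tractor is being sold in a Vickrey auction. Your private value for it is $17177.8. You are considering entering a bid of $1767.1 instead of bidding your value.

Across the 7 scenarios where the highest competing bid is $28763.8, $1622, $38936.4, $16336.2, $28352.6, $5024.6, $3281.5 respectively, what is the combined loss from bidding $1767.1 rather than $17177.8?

The deviation costs you only when the competing bid falls strictly between $1767.1 and $17177.8; elsewhere both bids give the same outcome.
$28763.8: outcomes coincide → loss $0.
$1622: outcomes coincide → loss $0.
$38936.4: outcomes coincide → loss $0.
$16336.2: truthful payoff $841.6, deviation payoff $0 → loss $841.6.
$28352.6: outcomes coincide → loss $0.
$5024.6: truthful payoff $12153.2, deviation payoff $0 → loss $12153.2.
$3281.5: truthful payoff $13896.3, deviation payoff $0 → loss $13896.3.
Total loss = $841.6 + $12153.2 + $13896.3 = $26891.1.

$26891.1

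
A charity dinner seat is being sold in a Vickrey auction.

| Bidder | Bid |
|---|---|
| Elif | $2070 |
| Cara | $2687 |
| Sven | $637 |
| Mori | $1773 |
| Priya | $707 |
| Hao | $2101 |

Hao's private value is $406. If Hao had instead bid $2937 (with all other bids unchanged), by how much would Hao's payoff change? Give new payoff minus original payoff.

−$2281

The highest bid among the other bidders is $2687; Hao's bid doesn't change that.
Original bid $2101: Hao is not highest (top rival bid is $2687); payoff $0.
Alternative bid $2937: Hao is highest, pays the top rival bid $2687; payoff $406 − $2687 = −$2281.
Change in payoff = −$2281 − ($0) = −$2281.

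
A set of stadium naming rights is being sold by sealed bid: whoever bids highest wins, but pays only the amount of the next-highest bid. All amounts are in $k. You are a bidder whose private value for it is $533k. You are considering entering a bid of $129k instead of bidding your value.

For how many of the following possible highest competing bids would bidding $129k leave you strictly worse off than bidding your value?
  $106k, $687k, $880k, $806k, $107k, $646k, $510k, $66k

The deviation hurts exactly when the highest competing bid lies strictly between $129k and $533k — underbidding then forfeits a profitable win.
$106k: below both → same outcome either way.
$687k: above both → same outcome either way.
$880k: above both → same outcome either way.
$806k: above both → same outcome either way.
$107k: below both → same outcome either way.
$646k: above both → same outcome either way.
$510k: inside the interval → strictly worse (loss $23k).
$66k: below both → same outcome either way.
Count: 1.

1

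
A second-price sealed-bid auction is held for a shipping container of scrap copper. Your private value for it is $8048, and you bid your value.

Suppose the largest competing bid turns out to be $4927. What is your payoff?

$3121

Your bid $8048 exceeds the highest competing bid $4927, so you win.
In a second-price auction the winner pays the second-highest bid, $4927.
Payoff = value − price = $8048 − $4927 = $3121.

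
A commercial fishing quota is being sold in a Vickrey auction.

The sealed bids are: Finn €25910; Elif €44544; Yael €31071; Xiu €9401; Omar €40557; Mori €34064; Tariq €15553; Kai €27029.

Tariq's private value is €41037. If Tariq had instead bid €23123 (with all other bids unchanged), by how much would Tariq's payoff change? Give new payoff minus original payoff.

€0

The highest bid among the other bidders is €44544; Tariq's bid doesn't change that.
Original bid €15553: Tariq is not highest (top rival bid is €44544); payoff €0.
Alternative bid €23123: Tariq is not highest (top rival bid is €44544); payoff €0.
Change in payoff = €0 − (€0) = €0.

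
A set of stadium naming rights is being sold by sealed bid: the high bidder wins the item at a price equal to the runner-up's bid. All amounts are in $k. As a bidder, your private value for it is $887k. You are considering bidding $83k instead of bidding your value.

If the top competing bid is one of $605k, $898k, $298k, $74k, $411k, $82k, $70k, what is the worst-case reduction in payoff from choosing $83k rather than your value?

$605k: truthful gives $282k, deviation gives $0k → loss $282k.
$898k: same outcome either way → loss $0k.
$298k: truthful gives $589k, deviation gives $0k → loss $589k.
$74k: same outcome either way → loss $0k.
$411k: truthful gives $476k, deviation gives $0k → loss $476k.
$82k: same outcome either way → loss $0k.
$70k: same outcome either way → loss $0k.
Maximum loss: $589k.

$589k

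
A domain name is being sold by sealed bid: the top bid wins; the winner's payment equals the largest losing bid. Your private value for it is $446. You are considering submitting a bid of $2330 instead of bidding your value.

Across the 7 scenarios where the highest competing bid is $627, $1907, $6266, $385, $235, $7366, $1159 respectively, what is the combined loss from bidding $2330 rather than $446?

The deviation costs you only when the competing bid falls strictly between $446 and $2330; elsewhere both bids give the same outcome.
$627: truthful payoff $0, deviation payoff −$181 → loss $181.
$1907: truthful payoff $0, deviation payoff −$1461 → loss $1461.
$6266: outcomes coincide → loss $0.
$385: outcomes coincide → loss $0.
$235: outcomes coincide → loss $0.
$7366: outcomes coincide → loss $0.
$1159: truthful payoff $0, deviation payoff −$713 → loss $713.
Total loss = $181 + $1461 + $713 = $2355.
Truthful bidding weakly dominates here: raising your bid can only win items priced above your value, and lowering it can only forfeit items priced below.

$2355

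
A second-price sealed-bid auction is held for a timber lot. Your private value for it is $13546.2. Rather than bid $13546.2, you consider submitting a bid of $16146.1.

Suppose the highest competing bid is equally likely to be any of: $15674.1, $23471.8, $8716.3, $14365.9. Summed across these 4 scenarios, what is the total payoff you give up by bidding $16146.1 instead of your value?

$2947.6

The deviation costs you only when the competing bid falls strictly between $13546.2 and $16146.1; elsewhere both bids give the same outcome.
$15674.1: truthful payoff $0, deviation payoff −$2127.9 → loss $2127.9.
$23471.8: outcomes coincide → loss $0.
$8716.3: outcomes coincide → loss $0.
$14365.9: truthful payoff $0, deviation payoff −$819.7 → loss $819.7.
Total loss = $2127.9 + $819.7 = $2947.6.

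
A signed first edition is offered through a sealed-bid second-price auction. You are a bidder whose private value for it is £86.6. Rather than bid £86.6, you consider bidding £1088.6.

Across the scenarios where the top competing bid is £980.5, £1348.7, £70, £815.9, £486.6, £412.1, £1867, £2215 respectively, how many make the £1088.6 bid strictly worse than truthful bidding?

4

The deviation hurts exactly when the highest competing bid lies strictly between £86.6 and £1088.6 — overbidding then wins at a price above your value.
£980.5: inside the interval → strictly worse (loss £893.9).
£1348.7: above both → same outcome either way.
£70: below both → same outcome either way.
£815.9: inside the interval → strictly worse (loss £729.3).
£486.6: inside the interval → strictly worse (loss £400).
£412.1: inside the interval → strictly worse (loss £325.5).
£1867: above both → same outcome either way.
£2215: above both → same outcome either way.
Count: 4.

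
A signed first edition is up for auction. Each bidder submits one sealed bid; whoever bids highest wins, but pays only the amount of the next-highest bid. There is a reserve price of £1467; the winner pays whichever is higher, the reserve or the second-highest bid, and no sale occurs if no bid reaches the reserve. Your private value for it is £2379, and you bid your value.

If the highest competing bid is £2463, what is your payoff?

Your bid £2379 is below the highest competing bid £2463, so you lose. Payoff £0.

£0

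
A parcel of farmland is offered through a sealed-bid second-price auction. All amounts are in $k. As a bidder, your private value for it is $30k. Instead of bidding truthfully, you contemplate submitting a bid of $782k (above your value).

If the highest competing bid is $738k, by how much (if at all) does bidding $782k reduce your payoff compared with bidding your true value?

$708k

Bidding your value $30k: you lose (since $30k < $738k). Payoff $0k.
Bidding $782k: you win and pay $738k. Payoff $30k − $738k = −$708k.
The competing bid $738k lies between your value and your inflated bid, so overbidding wins an item priced above your value.
Loss from deviating = $0k − (−$708k) = $708k.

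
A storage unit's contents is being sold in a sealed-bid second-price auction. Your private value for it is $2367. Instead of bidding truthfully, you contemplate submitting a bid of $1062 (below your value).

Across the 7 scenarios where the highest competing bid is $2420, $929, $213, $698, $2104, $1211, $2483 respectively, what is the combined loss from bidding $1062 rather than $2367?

$1419

The deviation costs you only when the competing bid falls strictly between $1062 and $2367; elsewhere both bids give the same outcome.
$2420: outcomes coincide → loss $0.
$929: outcomes coincide → loss $0.
$213: outcomes coincide → loss $0.
$698: outcomes coincide → loss $0.
$2104: truthful payoff $263, deviation payoff $0 → loss $263.
$1211: truthful payoff $1156, deviation payoff $0 → loss $1156.
$2483: outcomes coincide → loss $0.
Total loss = $263 + $1156 = $1419.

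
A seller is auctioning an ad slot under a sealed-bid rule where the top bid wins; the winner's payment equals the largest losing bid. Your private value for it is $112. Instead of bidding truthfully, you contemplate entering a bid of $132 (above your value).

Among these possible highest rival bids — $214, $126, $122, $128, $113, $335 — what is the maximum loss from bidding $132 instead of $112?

$214: same outcome either way → loss $0.
$126: truthful gives $0, deviation gives −$14 → loss $14.
$122: truthful gives $0, deviation gives −$10 → loss $10.
$128: truthful gives $0, deviation gives −$16 → loss $16.
$113: truthful gives $0, deviation gives −$1 → loss $1.
$335: same outcome either way → loss $0.
Maximum loss: $16.

$16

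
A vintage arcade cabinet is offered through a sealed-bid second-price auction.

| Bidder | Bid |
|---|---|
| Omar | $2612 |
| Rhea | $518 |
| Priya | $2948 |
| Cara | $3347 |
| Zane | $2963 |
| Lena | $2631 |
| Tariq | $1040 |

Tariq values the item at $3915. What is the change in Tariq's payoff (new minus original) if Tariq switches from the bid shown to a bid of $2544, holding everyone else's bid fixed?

The highest bid among the other bidders is $3347; Tariq's bid doesn't change that.
Original bid $1040: Tariq is not highest (top rival bid is $3347); payoff $0.
Alternative bid $2544: Tariq is not highest (top rival bid is $3347); payoff $0.
Change in payoff = $0 − ($0) = $0.

$0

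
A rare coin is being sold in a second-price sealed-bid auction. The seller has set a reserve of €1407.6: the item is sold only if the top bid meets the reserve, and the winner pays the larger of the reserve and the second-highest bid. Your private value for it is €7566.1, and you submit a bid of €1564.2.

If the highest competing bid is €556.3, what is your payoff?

€6158.5

Your bid €1564.2 is the highest and exceeds the reserve.
Price = max(second-highest bid, reserve) = max(€556.3, €1407.6) = €1407.6.
Payoff = €7566.1 − €1407.6 = €6158.5.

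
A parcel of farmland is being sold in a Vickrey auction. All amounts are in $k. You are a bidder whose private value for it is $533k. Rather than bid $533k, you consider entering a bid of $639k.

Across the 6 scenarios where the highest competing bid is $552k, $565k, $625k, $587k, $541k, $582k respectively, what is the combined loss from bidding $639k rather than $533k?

The deviation costs you only when the competing bid falls strictly between $533k and $639k; elsewhere both bids give the same outcome.
$552k: truthful payoff $0k, deviation payoff −$19k → loss $19k.
$565k: truthful payoff $0k, deviation payoff −$32k → loss $32k.
$625k: truthful payoff $0k, deviation payoff −$92k → loss $92k.
$587k: truthful payoff $0k, deviation payoff −$54k → loss $54k.
$541k: truthful payoff $0k, deviation payoff −$8k → loss $8k.
$582k: truthful payoff $0k, deviation payoff −$49k → loss $49k.
Total loss = $19k + $32k + $92k + $54k + $8k + $49k = $254k.
In a second-price auction your bid sets only whether you win, not what you pay, so bidding your true value is weakly dominant.

$254k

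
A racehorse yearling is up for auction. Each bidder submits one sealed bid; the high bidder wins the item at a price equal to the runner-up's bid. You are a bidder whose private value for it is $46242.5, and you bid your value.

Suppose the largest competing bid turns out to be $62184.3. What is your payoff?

$0

Your bid $46242.5 is below the highest competing bid $62184.3, so you lose.
A losing bidder pays nothing and receives nothing: payoff = $0.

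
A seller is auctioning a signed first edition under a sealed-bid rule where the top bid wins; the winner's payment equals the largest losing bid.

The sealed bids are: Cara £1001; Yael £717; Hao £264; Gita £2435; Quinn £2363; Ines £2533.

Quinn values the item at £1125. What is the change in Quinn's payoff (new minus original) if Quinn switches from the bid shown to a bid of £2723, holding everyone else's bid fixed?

The highest bid among the other bidders is £2533; Quinn's bid doesn't change that.
Original bid £2363: Quinn is not highest (top rival bid is £2533); payoff £0.
Alternative bid £2723: Quinn is highest, pays the top rival bid £2533; payoff £1125 − £2533 = −£1408.
Change in payoff = −£1408 − (£0) = −£1408.

−£1408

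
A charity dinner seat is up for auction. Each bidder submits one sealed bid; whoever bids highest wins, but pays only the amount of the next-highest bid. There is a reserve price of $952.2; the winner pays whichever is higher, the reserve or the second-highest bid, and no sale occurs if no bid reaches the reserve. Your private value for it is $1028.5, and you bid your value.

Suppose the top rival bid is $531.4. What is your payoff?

Your bid $1028.5 is the highest and exceeds the reserve.
Price = max(second-highest bid, reserve) = max($531.4, $952.2) = $952.2.
Payoff = $1028.5 − $952.2 = $76.3.

$76.3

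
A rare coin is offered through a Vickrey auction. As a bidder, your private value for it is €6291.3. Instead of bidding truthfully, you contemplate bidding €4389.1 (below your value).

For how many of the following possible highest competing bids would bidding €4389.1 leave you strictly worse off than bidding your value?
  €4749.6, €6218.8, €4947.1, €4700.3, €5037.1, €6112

The deviation hurts exactly when the highest competing bid lies strictly between €4389.1 and €6291.3 — underbidding then forfeits a profitable win.
€4749.6: inside the interval → strictly worse (loss €1541.7).
€6218.8: inside the interval → strictly worse (loss €72.5).
€4947.1: inside the interval → strictly worse (loss €1344.2).
€4700.3: inside the interval → strictly worse (loss €1591).
€5037.1: inside the interval → strictly worse (loss €1254.2).
€6112: inside the interval → strictly worse (loss €179.3).
Count: 6.

6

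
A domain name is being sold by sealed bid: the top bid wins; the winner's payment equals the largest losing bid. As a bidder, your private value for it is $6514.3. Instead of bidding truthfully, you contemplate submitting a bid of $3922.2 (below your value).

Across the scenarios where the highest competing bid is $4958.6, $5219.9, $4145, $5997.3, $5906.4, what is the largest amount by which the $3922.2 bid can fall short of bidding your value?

$4958.6: truthful gives $1555.7, deviation gives $0 → loss $1555.7.
$5219.9: truthful gives $1294.4, deviation gives $0 → loss $1294.4.
$4145: truthful gives $2369.3, deviation gives $0 → loss $2369.3.
$5997.3: truthful gives $517, deviation gives $0 → loss $517.
$5906.4: truthful gives $607.9, deviation gives $0 → loss $607.9.
Maximum loss: $2369.3.

$2369.3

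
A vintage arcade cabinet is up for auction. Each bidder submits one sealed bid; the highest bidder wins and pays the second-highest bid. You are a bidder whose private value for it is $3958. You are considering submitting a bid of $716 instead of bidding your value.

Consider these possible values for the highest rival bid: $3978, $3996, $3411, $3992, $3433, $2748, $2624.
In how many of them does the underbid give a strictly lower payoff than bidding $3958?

4

The deviation hurts exactly when the highest competing bid lies strictly between $716 and $3958 — underbidding then forfeits a profitable win.
$3978: above both → same outcome either way.
$3996: above both → same outcome either way.
$3411: inside the interval → strictly worse (loss $547).
$3992: above both → same outcome either way.
$3433: inside the interval → strictly worse (loss $525).
$2748: inside the interval → strictly worse (loss $1210).
$2624: inside the interval → strictly worse (loss $1334).
Count: 4.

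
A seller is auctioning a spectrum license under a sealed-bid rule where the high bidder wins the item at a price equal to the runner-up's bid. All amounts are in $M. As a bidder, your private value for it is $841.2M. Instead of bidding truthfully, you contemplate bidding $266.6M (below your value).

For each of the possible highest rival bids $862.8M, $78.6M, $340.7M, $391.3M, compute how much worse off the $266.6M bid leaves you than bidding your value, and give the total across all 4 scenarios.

$950.4M

The deviation costs you only when the competing bid falls strictly between $266.6M and $841.2M; elsewhere both bids give the same outcome.
$862.8M: outcomes coincide → loss $0M.
$78.6M: outcomes coincide → loss $0M.
$340.7M: truthful payoff $500.5M, deviation payoff $0M → loss $500.5M.
$391.3M: truthful payoff $449.9M, deviation payoff $0M → loss $449.9M.
Total loss = $500.5M + $449.9M = $950.4M.
Because the price is fixed by the runner-up's bid, deviating from your value can only change a good outcome into a bad one — never the reverse.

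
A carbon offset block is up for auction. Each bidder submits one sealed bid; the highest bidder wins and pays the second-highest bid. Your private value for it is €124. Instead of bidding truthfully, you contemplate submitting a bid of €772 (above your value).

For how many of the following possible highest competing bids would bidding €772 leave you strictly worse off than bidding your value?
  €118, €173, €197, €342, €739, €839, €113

The deviation hurts exactly when the highest competing bid lies strictly between €124 and €772 — overbidding then wins at a price above your value.
€118: below both → same outcome either way.
€173: inside the interval → strictly worse (loss €49).
€197: inside the interval → strictly worse (loss €73).
€342: inside the interval → strictly worse (loss €218).
€739: inside the interval → strictly worse (loss €615).
€839: above both → same outcome either way.
€113: below both → same outcome either way.
Count: 4.

4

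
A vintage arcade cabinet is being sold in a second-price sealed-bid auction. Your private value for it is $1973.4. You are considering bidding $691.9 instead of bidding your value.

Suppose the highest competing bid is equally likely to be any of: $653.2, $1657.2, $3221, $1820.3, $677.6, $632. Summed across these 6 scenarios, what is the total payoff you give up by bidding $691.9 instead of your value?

$469.3

The deviation costs you only when the competing bid falls strictly between $691.9 and $1973.4; elsewhere both bids give the same outcome.
$653.2: outcomes coincide → loss $0.
$1657.2: truthful payoff $316.2, deviation payoff $0 → loss $316.2.
$3221: outcomes coincide → loss $0.
$1820.3: truthful payoff $153.1, deviation payoff $0 → loss $153.1.
$677.6: outcomes coincide → loss $0.
$632: outcomes coincide → loss $0.
Total loss = $316.2 + $153.1 = $469.3.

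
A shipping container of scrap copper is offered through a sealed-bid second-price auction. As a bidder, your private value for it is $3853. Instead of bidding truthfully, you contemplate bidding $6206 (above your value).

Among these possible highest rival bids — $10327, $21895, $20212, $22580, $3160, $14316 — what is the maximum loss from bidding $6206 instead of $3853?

$0

$10327: same outcome either way → loss $0.
$21895: same outcome either way → loss $0.
$20212: same outcome either way → loss $0.
$22580: same outcome either way → loss $0.
$3160: same outcome either way → loss $0.
$14316: same outcome either way → loss $0.
Maximum loss: $0.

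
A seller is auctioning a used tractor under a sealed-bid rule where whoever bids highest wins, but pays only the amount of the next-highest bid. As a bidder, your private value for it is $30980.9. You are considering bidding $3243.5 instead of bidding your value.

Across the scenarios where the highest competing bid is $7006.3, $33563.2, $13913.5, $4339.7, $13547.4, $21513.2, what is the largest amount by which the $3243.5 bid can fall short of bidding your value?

$26641.2

$7006.3: truthful gives $23974.6, deviation gives $0 → loss $23974.6.
$33563.2: same outcome either way → loss $0.
$13913.5: truthful gives $17067.4, deviation gives $0 → loss $17067.4.
$4339.7: truthful gives $26641.2, deviation gives $0 → loss $26641.2.
$13547.4: truthful gives $17433.5, deviation gives $0 → loss $17433.5.
$21513.2: truthful gives $9467.7, deviation gives $0 → loss $9467.7.
Maximum loss: $26641.2.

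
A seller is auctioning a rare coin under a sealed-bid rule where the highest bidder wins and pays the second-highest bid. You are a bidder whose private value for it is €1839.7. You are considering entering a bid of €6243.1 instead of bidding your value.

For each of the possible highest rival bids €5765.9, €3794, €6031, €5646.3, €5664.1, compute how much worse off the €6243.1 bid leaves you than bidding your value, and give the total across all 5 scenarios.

€17702.8

The deviation costs you only when the competing bid falls strictly between €1839.7 and €6243.1; elsewhere both bids give the same outcome.
€5765.9: truthful payoff €0, deviation payoff −€3926.2 → loss €3926.2.
€3794: truthful payoff €0, deviation payoff −€1954.3 → loss €1954.3.
€6031: truthful payoff €0, deviation payoff −€4191.3 → loss €4191.3.
€5646.3: truthful payoff €0, deviation payoff −€3806.6 → loss €3806.6.
€5664.1: truthful payoff €0, deviation payoff −€3824.4 → loss €3824.4.
Total loss = €3926.2 + €1954.3 + €4191.3 + €3806.6 + €3824.4 = €17702.8.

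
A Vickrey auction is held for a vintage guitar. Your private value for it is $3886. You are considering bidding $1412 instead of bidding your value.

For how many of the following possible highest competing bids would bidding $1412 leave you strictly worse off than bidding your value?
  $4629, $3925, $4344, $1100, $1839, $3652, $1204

The deviation hurts exactly when the highest competing bid lies strictly between $1412 and $3886 — underbidding then forfeits a profitable win.
$4629: above both → same outcome either way.
$3925: above both → same outcome either way.
$4344: above both → same outcome either way.
$1100: below both → same outcome either way.
$1839: inside the interval → strictly worse (loss $2047).
$3652: inside the interval → strictly worse (loss $234).
$1204: below both → same outcome either way.
Count: 2.

2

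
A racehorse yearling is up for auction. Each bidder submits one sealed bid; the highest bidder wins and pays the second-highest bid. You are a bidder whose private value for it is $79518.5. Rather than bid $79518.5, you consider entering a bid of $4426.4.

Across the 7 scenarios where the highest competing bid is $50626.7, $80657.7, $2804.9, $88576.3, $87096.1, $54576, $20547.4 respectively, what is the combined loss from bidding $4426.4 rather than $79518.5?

The deviation costs you only when the competing bid falls strictly between $4426.4 and $79518.5; elsewhere both bids give the same outcome.
$50626.7: truthful payoff $28891.8, deviation payoff $0 → loss $28891.8.
$80657.7: outcomes coincide → loss $0.
$2804.9: outcomes coincide → loss $0.
$88576.3: outcomes coincide → loss $0.
$87096.1: outcomes coincide → loss $0.
$54576: truthful payoff $24942.5, deviation payoff $0 → loss $24942.5.
$20547.4: truthful payoff $58971.1, deviation payoff $0 → loss $58971.1.
Total loss = $28891.8 + $24942.5 + $58971.1 = $112805.4.
Truthful bidding weakly dominates here: raising your bid can only win items priced above your value, and lowering it can only forfeit items priced below.

$112805.4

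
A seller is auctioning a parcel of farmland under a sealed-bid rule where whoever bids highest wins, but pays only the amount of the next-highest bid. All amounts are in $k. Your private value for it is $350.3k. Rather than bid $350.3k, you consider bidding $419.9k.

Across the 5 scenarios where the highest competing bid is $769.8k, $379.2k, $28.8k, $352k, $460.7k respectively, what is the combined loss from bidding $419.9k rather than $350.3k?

$30.6k

The deviation costs you only when the competing bid falls strictly between $350.3k and $419.9k; elsewhere both bids give the same outcome.
$769.8k: outcomes coincide → loss $0k.
$379.2k: truthful payoff $0k, deviation payoff −$28.9k → loss $28.9k.
$28.8k: outcomes coincide → loss $0k.
$352k: truthful payoff $0k, deviation payoff −$1.7k → loss $1.7k.
$460.7k: outcomes coincide → loss $0k.
Total loss = $28.9k + $1.7k = $30.6k.
Because the price is fixed by the runner-up's bid, deviating from your value can only change a good outcome into a bad one — never the reverse.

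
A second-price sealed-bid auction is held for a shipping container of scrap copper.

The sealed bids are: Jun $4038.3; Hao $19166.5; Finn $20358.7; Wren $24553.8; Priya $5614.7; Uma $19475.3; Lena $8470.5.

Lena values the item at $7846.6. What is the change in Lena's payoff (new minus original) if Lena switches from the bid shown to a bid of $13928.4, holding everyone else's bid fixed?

$0

The highest bid among the other bidders is $24553.8; Lena's bid doesn't change that.
Original bid $8470.5: Lena is not highest (top rival bid is $24553.8); payoff $0.
Alternative bid $13928.4: Lena is not highest (top rival bid is $24553.8); payoff $0.
Change in payoff = $0 − ($0) = $0.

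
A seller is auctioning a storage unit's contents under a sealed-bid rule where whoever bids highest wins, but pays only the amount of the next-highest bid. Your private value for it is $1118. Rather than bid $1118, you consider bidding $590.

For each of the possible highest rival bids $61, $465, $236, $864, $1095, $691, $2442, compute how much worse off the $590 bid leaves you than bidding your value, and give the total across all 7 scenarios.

The deviation costs you only when the competing bid falls strictly between $590 and $1118; elsewhere both bids give the same outcome.
$61: outcomes coincide → loss $0.
$465: outcomes coincide → loss $0.
$236: outcomes coincide → loss $0.
$864: truthful payoff $254, deviation payoff $0 → loss $254.
$1095: truthful payoff $23, deviation payoff $0 → loss $23.
$691: truthful payoff $427, deviation payoff $0 → loss $427.
$2442: outcomes coincide → loss $0.
Total loss = $254 + $23 + $427 = $704.
Truthful bidding weakly dominates here: raising your bid can only win items priced above your value, and lowering it can only forfeit items priced below.

$704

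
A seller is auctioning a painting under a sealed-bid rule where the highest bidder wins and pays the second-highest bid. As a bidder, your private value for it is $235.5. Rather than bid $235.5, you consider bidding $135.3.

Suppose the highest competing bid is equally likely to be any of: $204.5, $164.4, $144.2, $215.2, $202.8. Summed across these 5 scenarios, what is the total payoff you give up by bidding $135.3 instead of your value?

The deviation costs you only when the competing bid falls strictly between $135.3 and $235.5; elsewhere both bids give the same outcome.
$204.5: truthful payoff $31, deviation payoff $0 → loss $31.
$164.4: truthful payoff $71.1, deviation payoff $0 → loss $71.1.
$144.2: truthful payoff $91.3, deviation payoff $0 → loss $91.3.
$215.2: truthful payoff $20.3, deviation payoff $0 → loss $20.3.
$202.8: truthful payoff $32.7, deviation payoff $0 → loss $32.7.
Total loss = $31 + $71.1 + $91.3 + $20.3 + $32.7 = $246.4.
Truthful bidding weakly dominates here: raising your bid can only win items priced above your value, and lowering it can only forfeit items priced below.

$246.4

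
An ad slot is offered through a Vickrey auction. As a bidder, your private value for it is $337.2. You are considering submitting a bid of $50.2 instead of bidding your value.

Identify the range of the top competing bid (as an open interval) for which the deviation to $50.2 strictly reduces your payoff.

If the competing bid is below $50.2, both bids win at the same price — no difference.
If it is above $337.2, both bids lose — no difference.
If it lies strictly between $50.2 and $337.2, bidding your value wins at a price below your value (positive payoff) while bidding $50.2 loses (payoff 0).
So the deviation strictly hurts on the open interval ($50.2, $337.2).

($50.2, $337.2)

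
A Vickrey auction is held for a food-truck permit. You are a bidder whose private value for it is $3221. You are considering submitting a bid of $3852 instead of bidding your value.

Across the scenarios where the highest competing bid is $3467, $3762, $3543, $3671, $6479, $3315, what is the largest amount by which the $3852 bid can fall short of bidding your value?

$3467: truthful gives $0, deviation gives −$246 → loss $246.
$3762: truthful gives $0, deviation gives −$541 → loss $541.
$3543: truthful gives $0, deviation gives −$322 → loss $322.
$3671: truthful gives $0, deviation gives −$450 → loss $450.
$6479: same outcome either way → loss $0.
$3315: truthful gives $0, deviation gives −$94 → loss $94.
Maximum loss: $541.

$541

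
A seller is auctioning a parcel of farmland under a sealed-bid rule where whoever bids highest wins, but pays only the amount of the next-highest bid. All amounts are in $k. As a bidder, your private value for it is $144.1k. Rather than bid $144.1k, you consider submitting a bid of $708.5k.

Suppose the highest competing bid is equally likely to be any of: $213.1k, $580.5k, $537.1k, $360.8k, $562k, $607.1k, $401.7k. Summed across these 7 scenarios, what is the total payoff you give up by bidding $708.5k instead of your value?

The deviation costs you only when the competing bid falls strictly between $144.1k and $708.5k; elsewhere both bids give the same outcome.
$213.1k: truthful payoff $0k, deviation payoff −$69k → loss $69k.
$580.5k: truthful payoff $0k, deviation payoff −$436.4k → loss $436.4k.
$537.1k: truthful payoff $0k, deviation payoff −$393k → loss $393k.
$360.8k: truthful payoff $0k, deviation payoff −$216.7k → loss $216.7k.
$562k: truthful payoff $0k, deviation payoff −$417.9k → loss $417.9k.
$607.1k: truthful payoff $0k, deviation payoff −$463k → loss $463k.
$401.7k: truthful payoff $0k, deviation payoff −$257.6k → loss $257.6k.
Total loss = $69k + $436.4k + $393k + $216.7k + $417.9k + $463k + $257.6k = $2253.6k.

$2253.6k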